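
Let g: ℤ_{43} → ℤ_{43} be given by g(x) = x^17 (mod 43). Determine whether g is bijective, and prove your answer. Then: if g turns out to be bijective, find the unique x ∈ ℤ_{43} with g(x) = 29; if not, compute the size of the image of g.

20

Since 43 is prime, the nonzero elements of ℤ_{43} form a cyclic group of order 42.
As gcd(17, 42) = 1, raising to the 17th power is a bijection on this group: if x_1^17 ≡ x_2^17 then (x_1x_2^{−1})^17 = 1, and the only element of order dividing gcd(17, 42) = 1 is 1, so x_1 = x_2.
With g(0) = 0 this makes g injective on all of ℤ_{43}, hence bijective (finite equal-size domain and codomain). In particular g is bijective.
Since g is bijective, we find the preimage of 29. The inverse of x ↦ x^17 on (ℤ_{43})^× is x ↦ x^5, because 17·5 = 85 = 2·42 + 1 ≡ 1 (mod 42) and x^{42} = 1 for x ≠ 0 (Fermat). So g⁻¹(29) = 29^5 mod 43.
Repeated squaring mod 43: 29^1 ≡ 29, 29^2 ≡ 29² = 841 ≡ 24, 29^4 ≡ 24² = 576 ≡ 17. Since 5 = 4 + 1, 29^5 ≡ 17·29: 17·29 = 493 ≡ 20. So 29^5 ≡ 20 (mod 43).
Hence g⁻¹(29) = 20.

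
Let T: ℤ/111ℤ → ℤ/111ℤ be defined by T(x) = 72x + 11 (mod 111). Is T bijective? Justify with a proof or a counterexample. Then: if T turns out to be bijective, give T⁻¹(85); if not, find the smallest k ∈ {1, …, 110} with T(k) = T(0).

We have gcd(72, 111) = 3 > 1. Taking a = 0 and b = 37: T(0) = 11 and T(37) = 72·37 + 11 = 2675 ≡ 11 (mod 111).
So T(0) = T(37) while 0 ≠ 37, thus T is not injective, hence not bijective.
Since T is not bijective, we find the least positive k with T(k) = T(0): this means 72k ≡ 0 (mod 111), i.e. 111 ∣ 72k. Since gcd(72, 111) = 3, dividing through by 3 this holds exactly when 37 ∣ 24k, and as gcd(24, 37) = 1, exactly when 37 ∣ k.
The smallest positive such k is 37.

37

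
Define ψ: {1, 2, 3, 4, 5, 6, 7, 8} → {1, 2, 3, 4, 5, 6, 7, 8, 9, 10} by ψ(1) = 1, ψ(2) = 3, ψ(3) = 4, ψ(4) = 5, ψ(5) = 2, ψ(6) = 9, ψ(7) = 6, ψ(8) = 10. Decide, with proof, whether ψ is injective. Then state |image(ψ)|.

The values ψ(1), …, ψ(8) are 1, 3, 4, 5, 2, 9, 6, 10 — all distinct.
So ψ(u) = ψ(v) only when u = v, and ψ is injective.
The image of ψ is {1, 2, 3, 4, 5, 6, 9, 10}, which has 8 elements.

8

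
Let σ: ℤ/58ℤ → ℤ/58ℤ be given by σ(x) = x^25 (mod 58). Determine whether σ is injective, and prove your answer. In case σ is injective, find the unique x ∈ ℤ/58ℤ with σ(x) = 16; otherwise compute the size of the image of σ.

24

Computing x^25 mod 58 for each x (by repeated squaring, reducing mod 58 at every step), the values σ(0), σ(1), …, σ(57) are: 0, 1, 40, 43, 34, 13, 38, 23, 26, 51, 56, 19, 12, 33, 50, 37, 54, 17, 10, 31, 36, 3, 6, 49, 16, 53, 44, 47, 28, 29, 30, 11, 14, 5, 42, 9, 52, 55, 22, 27, 48, 41, 4, 21, 8, 25, 46, 39, 2, 7, 32, 35, 20, 45, 24, 15, 18, 57.
Every element of ℤ/58ℤ appears exactly once in this list, so σ is a bijection, and in particular injective.
Since σ is injective, we read off the preimage of 16 from the same table: σ(24) = 16, so σ⁻¹(16) = 24.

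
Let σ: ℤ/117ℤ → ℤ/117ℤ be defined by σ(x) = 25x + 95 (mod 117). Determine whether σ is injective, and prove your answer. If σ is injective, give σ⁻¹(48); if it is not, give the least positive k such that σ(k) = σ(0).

Recall that σ is injective if σ(x_1) = σ(x_2) implies x_1 = x_2.
Suppose σ(x_1) = σ(x_2) in ℤ/117ℤ. Then 25x_1 + 95 ≡ 25x_2 + 95 (mod 117), so 25(x_1 − x_2) ≡ 0 (mod 117).
Since gcd(25, 117) = 1, 25 is invertible modulo 117, hence x_1 − x_2 ≡ 0 (mod 117), i.e. x_1 = x_2.
Hence σ is injective.
We now compute 25⁻¹ mod 117 explicitly. Euclid's algorithm: 117 = 4·25 + 17, 25 = 1·17 + 8, 17 = 2·8 + 1; back-substituting gives 1 = 103·25 − 22·117, so 25⁻¹ ≡ 103 (mod 117).
Since σ is injective, we compute σ⁻¹(48): solve 25x + 95 ≡ 48 (mod 117), i.e. 25x ≡ 70 (mod 117).
Multiplying by 25⁻¹ = 103 gives x ≡ 103·70 = 7210 = 61·117 + 73 ≡ 73 (mod 117).
Check: σ(73) = 25·73 + 95 = 1920 = 16·117 + 48 ≡ 48 (mod 117).

73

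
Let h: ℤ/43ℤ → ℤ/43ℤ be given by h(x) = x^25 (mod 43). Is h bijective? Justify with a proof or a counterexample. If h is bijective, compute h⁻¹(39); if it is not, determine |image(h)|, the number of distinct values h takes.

27

Since 43 is prime, the nonzero elements of ℤ/43ℤ form a cyclic group of order 42.
As gcd(25, 42) = 1, raising to the 25th power is a bijection on this group: if s^25 ≡ t^25 then (st^{−1})^25 = 1, and the only element of order dividing gcd(25, 42) = 1 is 1, so s = t.
With h(0) = 0 this makes h injective on all of ℤ/43ℤ, hence bijective (finite equal-size domain and codomain). In particular h is bijective.
Since h is bijective, we find the preimage of 39. The inverse of x ↦ x^25 on (ℤ/43ℤ)^× is x ↦ x^37, because 25·37 = 925 = 22·42 + 1 ≡ 1 (mod 42) and x^{42} = 1 for x ≠ 0 (Fermat). So h⁻¹(39) = 39^37 mod 43.
Repeated squaring mod 43: 39^1 ≡ 39, 39^2 ≡ 39² = 1521 ≡ 16, 39^4 ≡ 16² = 256 ≡ 41, 39^8 ≡ 41² = 1681 ≡ 4, 39^16 ≡ 4² = 16, 39^32 ≡ 16² = 256 ≡ 41. Since 37 = 32 + 4 + 1, 39^37 ≡ 41·41·39: 41·41 = 1681 ≡ 4, then 4·39 = 156 ≡ 27. So 39^37 ≡ 27 (mod 43).
Hence h⁻¹(39) = 27.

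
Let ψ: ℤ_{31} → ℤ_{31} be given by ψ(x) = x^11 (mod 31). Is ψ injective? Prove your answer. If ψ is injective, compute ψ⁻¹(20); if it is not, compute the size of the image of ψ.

7

Since 31 is prime, the nonzero elements of ℤ_{31} form a cyclic group of order 30.
As gcd(11, 30) = 1, raising to the 11th power is a bijection on this group: if x_1^11 ≡ x_2^11 then (x_1x_2^{−1})^11 = 1, and the only element of order dividing gcd(11, 30) = 1 is 1, so x_1 = x_2.
With ψ(0) = 0 this makes ψ injective on all of ℤ_{31}, hence bijective (finite equal-size domain and codomain). In particular ψ is injective.
Since ψ is injective, we find the preimage of 20. The inverse of x ↦ x^11 on (ℤ_{31})^× is x ↦ x^11, because 11·11 = 121 = 4·30 + 1 ≡ 1 (mod 30) and x^{30} = 1 for x ≠ 0 (Fermat). So ψ⁻¹(20) = 20^11 mod 31.
Repeated squaring mod 31: 20^1 ≡ 20, 20^2 ≡ 20² = 400 ≡ 28, 20^4 ≡ 28² = 784 ≡ 9, 20^8 ≡ 9² = 81 ≡ 19. Since 11 = 8 + 2 + 1, 20^11 ≡ 19·28·20: 19·28 = 532 ≡ 5, then 5·20 = 100 ≡ 7. So 20^11 ≡ 7 (mod 31).
Hence ψ⁻¹(20) = 7.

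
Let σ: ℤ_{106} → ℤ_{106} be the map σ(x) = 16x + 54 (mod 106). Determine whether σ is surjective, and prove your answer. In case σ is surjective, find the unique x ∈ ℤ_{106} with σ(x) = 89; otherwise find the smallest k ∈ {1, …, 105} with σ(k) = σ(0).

53

Since gcd(16, 106) = 2, we have 16x ≡ 0 (mod 2) for all x, so σ(x) ≡ 0 (mod 2).
But 1 ≢ 0 (mod 2), so 1 ∈ ℤ_{106} has no preimage. Hence σ is not surjective.
Since σ is not surjective, we find the least positive k with σ(k) = σ(0): this means 16k ≡ 0 (mod 106), i.e. 106 ∣ 16k. Since gcd(16, 106) = 2, dividing through by 2 this holds exactly when 53 ∣ 8k, and as gcd(8, 53) = 1, exactly when 53 ∣ k.
The smallest positive such k is 53.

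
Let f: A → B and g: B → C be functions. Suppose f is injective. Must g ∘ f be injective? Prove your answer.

No. Take A = B = C = {0, 1}, f = identity (injective), and g(x) = 0 for every x.
Then (g ∘ f)(0) = 0 = (g ∘ f)(1) with 0 ≠ 1, so g ∘ f is not injective.

not injective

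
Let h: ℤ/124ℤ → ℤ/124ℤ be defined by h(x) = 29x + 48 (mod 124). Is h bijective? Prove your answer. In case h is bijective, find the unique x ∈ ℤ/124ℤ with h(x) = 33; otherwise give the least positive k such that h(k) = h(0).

Recall: h is injective if h(s) = h(t) implies s = t.
If h(s) = h(t), then 29s ≡ 29t (mod 124). Because gcd(29, 124) = 1, we may cancel 29 to get s ≡ t (mod 124).
We now compute 29⁻¹ mod 124 explicitly. Euclid's algorithm: 124 = 4·29 + 8, 29 = 3·8 + 5, 8 = 1·5 + 3, 5 = 1·3 + 2, 3 = 1·2 + 1; back-substituting gives 1 = 77·29 − 18·124, so 29⁻¹ ≡ 77 (mod 124).
For any y ∈ ℤ/124ℤ, x = 77(y − 48) mod 124 satisfies h(x) = 29·77(y − 48) + 48 ≡ y (since 29·77 ≡ 1 mod 124). So every y has a preimage.
Therefore h is bijective.
Since h is bijective, we find h⁻¹(33): we need 29x ≡ 33 − 48 ≡ 109 (mod 124). Using 29⁻¹ = 77: x ≡ 77·109 = 8393 = 67·124 + 85, so x = 85.
Check: h(85) = 29·85 + 48 = 2513 = 20·124 + 33 ≡ 33 (mod 124).

85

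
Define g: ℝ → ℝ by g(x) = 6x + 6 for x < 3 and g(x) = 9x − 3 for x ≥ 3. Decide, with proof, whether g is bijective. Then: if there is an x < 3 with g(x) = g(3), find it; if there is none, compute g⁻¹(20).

7/3

Both pieces are strictly increasing (slopes 6 and 9), so each is injective on its own interval.
The left piece maps (−∞, 3) onto (−∞, 24); the right piece maps [3, ∞) onto [24, ∞).
Since 24 = 24, the images partition ℝ: g is injective and surjective, hence bijective.
Because the two images are disjoint, no x < 3 has g(x) = g(3), so we compute g⁻¹(20): 20 lies in (−∞, 24), so solve 6x + 6 = 20: x = (20 − 6)/6 = 7/3.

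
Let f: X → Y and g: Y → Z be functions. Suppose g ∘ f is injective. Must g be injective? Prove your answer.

not injective

No. Take X = {0, 1}, Y = {0, 1, 2, 3}, Z = {0, 1, 2, 3}, f(a) = a for each a ∈ X, and g(b) = 2 if b ∈ {2, 3} else g(b) = b.
Then g ∘ f = f is injective (X ⊂ Y and f is the inclusion), but g(2) = g(3) = 2 with 2 ≠ 3, so g is not injective.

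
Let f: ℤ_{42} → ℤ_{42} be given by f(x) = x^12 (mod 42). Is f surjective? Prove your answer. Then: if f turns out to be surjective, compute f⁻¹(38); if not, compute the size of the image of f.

8

f(2): Repeated squaring mod 42: 2^1 ≡ 2, 2^2 ≡ 2² = 4, 2^4 ≡ 4² = 16, 2^8 ≡ 16² = 256 ≡ 4. Since 12 = 8 + 4, 2^12 ≡ 4·16: 4·16 = 64 ≡ 22. So 2^12 ≡ 22 (mod 42).
f(4): Repeated squaring mod 42: 4^1 ≡ 4, 4^2 ≡ 4² = 16, 4^4 ≡ 16² = 256 ≡ 4, 4^8 ≡ 4² = 16. Since 12 = 8 + 4, 4^12 ≡ 16·4: 16·4 = 64 ≡ 22. So 4^12 ≡ 22 (mod 42).
So f(2) = f(4) = 22 while 2 ≠ 4, hence f is not injective.
A non-injective map from the 42-element set ℤ_{42} to itself takes at most 41 distinct values, so it cannot be surjective. Thus f is not surjective.
Since f is not surjective, we determine |image(f)|. Computing x^12 mod 42 for each x (by repeated squaring, reducing mod 42 at every step), the values f(0), f(1), …, f(41) are: 0, 1, 22, 15, 22, 1, 36, 7, 22, 15, 22, 1, 36, 1, 28, 15, 22, 1, 36, 1, 22, 21, 22, 1, 36, 1, 22, 15, 28, 1, 36, 1, 22, 15, 22, 7, 36, 1, 22, 15, 22, 1.
The distinct values are {0, 1, 7, 15, 21, 22, 28, 36}; there are 8 of them.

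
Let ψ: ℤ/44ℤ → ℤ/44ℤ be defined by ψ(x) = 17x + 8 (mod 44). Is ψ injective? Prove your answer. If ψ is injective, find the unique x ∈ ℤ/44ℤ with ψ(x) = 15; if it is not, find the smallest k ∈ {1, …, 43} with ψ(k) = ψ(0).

3

Suppose ψ(x_1) = ψ(x_2) in ℤ/44ℤ. Then 17x_1 + 8 ≡ 17x_2 + 8 (mod 44), therefore 17(x_1 − x_2) ≡ 0 (mod 44).
Since gcd(17, 44) = 1, 17 is invertible modulo 44, hence x_1 − x_2 ≡ 0 (mod 44), i.e. x_1 = x_2.
Hence ψ is injective.
We now compute 17⁻¹ mod 44 explicitly. Euclid's algorithm: 44 = 2·17 + 10, 17 = 1·10 + 7, 10 = 1·7 + 3, 7 = 2·3 + 1; back-substituting gives 1 = 13·17 − 5·44, so 17⁻¹ ≡ 13 (mod 44).
Since ψ is injective, we find ψ⁻¹(15): we need 17x ≡ 15 − 8 ≡ 7 (mod 44). Using 17⁻¹ = 13: x ≡ 13·7 = 91 = 2·44 + 3, so x = 3.
Check: ψ(3) = 17·3 + 8 = 59 = 1·44 + 15 ≡ 15 (mod 44).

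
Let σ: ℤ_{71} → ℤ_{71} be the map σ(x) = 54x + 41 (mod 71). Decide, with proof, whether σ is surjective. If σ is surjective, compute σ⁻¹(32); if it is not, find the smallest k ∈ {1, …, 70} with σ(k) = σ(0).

Since gcd(54, 71) = 1, 54 is invertible modulo 71. Euclid's algorithm: 71 = 1·54 + 17, 54 = 3·17 + 3, 17 = 5·3 + 2, 3 = 1·2 + 1; back-substituting gives 1 = 25·54 − 19·71, so 54⁻¹ ≡ 25 (mod 71).
Then y ↦ 25(y − 41) is a two-sided inverse to σ, so every y ∈ ℤ_{71} has a preimage.
So σ is surjective.
Since σ is surjective, we find σ⁻¹(32): we need 54x ≡ 32 − 41 ≡ 62 (mod 71). Using 54⁻¹ = 25: x ≡ 25·62 = 1550 = 21·71 + 59, so x = 59.
Check: σ(59) = 54·59 + 41 = 3227 = 45·71 + 32 ≡ 32 (mod 71).

59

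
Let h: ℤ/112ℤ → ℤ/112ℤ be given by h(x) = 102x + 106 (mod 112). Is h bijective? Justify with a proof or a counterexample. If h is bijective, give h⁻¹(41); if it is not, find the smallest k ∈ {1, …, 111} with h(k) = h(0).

We have gcd(102, 112) = 2 > 1. Taking s = 0 and t = 56: h(0) = 106 and h(56) = 102·56 + 106 = 5818 ≡ 106 (mod 112).
So h(0) = h(56) while 0 ≠ 56, thus h is not injective, hence not bijective.
Since h is not bijective, we find the least positive k with h(k) = h(0): this means 102k ≡ 0 (mod 112), i.e. 112 ∣ 102k. Since gcd(102, 112) = 2, dividing through by 2 this holds exactly when 56 ∣ 51k, and as gcd(51, 56) = 1, exactly when 56 ∣ k.
The smallest positive such k is 56.

56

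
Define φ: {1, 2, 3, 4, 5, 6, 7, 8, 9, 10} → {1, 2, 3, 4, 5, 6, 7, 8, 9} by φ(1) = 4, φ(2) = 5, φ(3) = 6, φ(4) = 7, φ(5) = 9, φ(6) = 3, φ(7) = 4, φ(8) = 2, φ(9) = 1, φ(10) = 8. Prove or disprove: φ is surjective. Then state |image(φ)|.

9

Every element of the codomain has a preimage: 1 = φ(9), 2 = φ(8), 3 = φ(6), 4 = φ(1), 5 = φ(2), 6 = φ(3), 7 = φ(4), 8 = φ(10), 9 = φ(5).
So φ is surjective.
The image of φ is {1, 2, 3, 4, 5, 6, 7, 8, 9}, which has 9 elements.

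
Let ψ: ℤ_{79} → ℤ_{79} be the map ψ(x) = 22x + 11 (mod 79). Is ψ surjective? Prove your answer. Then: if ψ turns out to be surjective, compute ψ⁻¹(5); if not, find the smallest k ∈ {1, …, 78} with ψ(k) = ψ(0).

Since gcd(22, 79) = 1, 22 is invertible modulo 79. Euclid's algorithm: 79 = 3·22 + 13, 22 = 1·13 + 9, 13 = 1·9 + 4, 9 = 2·4 + 1; back-substituting gives 1 = 18·22 − 5·79, so 22⁻¹ ≡ 18 (mod 79).
Then y ↦ 18(y − 11) is a two-sided inverse to ψ, so every y ∈ ℤ_{79} has a preimage.
Thus ψ is surjective.
Since ψ is surjective, we find ψ⁻¹(5): we need 22x ≡ 5 − 11 ≡ 73 (mod 79). Using 22⁻¹ = 18: x ≡ 18·73 = 1314 = 16·79 + 50, so x = 50.
Check: ψ(50) = 22·50 + 11 = 1111 = 14·79 + 5 ≡ 5 (mod 79).

50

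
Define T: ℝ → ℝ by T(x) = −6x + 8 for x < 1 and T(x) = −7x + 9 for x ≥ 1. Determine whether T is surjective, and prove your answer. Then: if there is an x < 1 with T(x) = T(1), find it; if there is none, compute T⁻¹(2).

Both pieces are strictly decreasing (slopes −6 and −7), so each is injective on its own interval.
The left piece maps (−∞, 1) onto (2, ∞); the right piece maps [1, ∞) onto (−∞, 2].
These images together cover ℝ, so T is surjective.
Because the two images are disjoint, no x < 1 has T(x) = T(1), so we compute T⁻¹(2): 2 lies in (−∞, 2], so solve −7x + 9 = 2: x = (2 − 9)/(−7) = 1.

1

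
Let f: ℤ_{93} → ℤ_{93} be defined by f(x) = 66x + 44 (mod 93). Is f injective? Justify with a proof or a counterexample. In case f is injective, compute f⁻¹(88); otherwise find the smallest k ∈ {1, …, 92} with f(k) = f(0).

31

By definition, injectivity means: for all x_1, x_2 in the domain, f(x_1) = f(x_2) implies x_1 = x_2.
We have gcd(66, 93) = 3 > 1. Taking x_1 = 0 and x_2 = 31: f(0) = 44 and f(31) = 66·31 + 44 = 2090 ≡ 44 (mod 93).
So f(0) = f(31) while 0 ≠ 31, therefore f is not injective.
Since f is not injective, we find the least positive k with f(k) = f(0): this means 66k ≡ 0 (mod 93), i.e. 93 ∣ 66k. Since gcd(66, 93) = 3, dividing through by 3 this holds exactly when 31 ∣ 22k, and as gcd(22, 31) = 1, exactly when 31 ∣ k.
The smallest positive such k is 31.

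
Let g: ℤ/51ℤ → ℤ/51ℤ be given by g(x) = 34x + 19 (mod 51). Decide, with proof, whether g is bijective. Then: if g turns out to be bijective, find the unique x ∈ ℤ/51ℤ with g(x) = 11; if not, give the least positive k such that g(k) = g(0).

We have gcd(34, 51) = 17 > 1. Taking s = 0 and t = 3: g(0) = 19 and g(3) = 34·3 + 19 = 121 ≡ 19 (mod 51).
So g(0) = g(3) while 0 ≠ 3, thus g is not injective, hence not bijective.
Since g is not bijective, we find the least positive k with g(k) = g(0): this means 34k ≡ 0 (mod 51), i.e. 51 ∣ 34k. Since gcd(34, 51) = 17, dividing through by 17 this holds exactly when 3 ∣ 2k, and as gcd(2, 3) = 1, exactly when 3 ∣ k.
The smallest positive such k is 3.

3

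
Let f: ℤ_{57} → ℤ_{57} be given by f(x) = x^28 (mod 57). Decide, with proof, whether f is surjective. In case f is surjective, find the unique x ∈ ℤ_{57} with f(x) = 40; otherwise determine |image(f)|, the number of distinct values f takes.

f(8): Repeated squaring mod 57: 8^1 ≡ 8, 8^2 ≡ 8² = 64 ≡ 7, 8^4 ≡ 7² = 49, 8^8 ≡ 49² = 2401 ≡ 7, 8^16 ≡ 7² = 49. Since 28 = 16 + 8 + 4, 8^28 ≡ 49·7·49: 49·7 = 343 ≡ 1, then 1·49 = 49. So 8^28 ≡ 49 (mod 57).
f(11): Repeated squaring mod 57: 11^1 ≡ 11, 11^2 ≡ 11² = 121 ≡ 7, 11^4 ≡ 7² = 49, 11^8 ≡ 49² = 2401 ≡ 7, 11^16 ≡ 7² = 49. Since 28 = 16 + 8 + 4, 11^28 ≡ 49·7·49: 49·7 = 343 ≡ 1, then 1·49 = 49. So 11^28 ≡ 49 (mod 57).
So f(8) = f(11) = 49 while 8 ≠ 11, thus f is not injective.
A non-injective map from the 57-element set ℤ_{57} to itself takes at most 56 distinct values, so it cannot be surjective. Therefore f is not surjective.
Since f is not surjective, we determine |image(f)|. Computing x^28 mod 57 for each x (by repeated squaring, reducing mod 57 at every step), the values f(0), f(1), …, f(56) are: 0, 1, 55, 54, 4, 43, 6, 7, 49, 9, 28, 49, 45, 25, 43, 42, 16, 55, 39, 19, 1, 36, 16, 4, 24, 25, 7, 30, 28, 28, 30, 7, 25, 24, 4, 16, 36, 1, 19, 39, 55, 16, 42, 43, 25, 45, 49, 28, 9, 49, 7, 6, 43, 4, 54, 55, 1.
The distinct values are {0, 1, 4, 6, 7, 9, 16, 19, 24, 25, 28, 30, 36, 39, 42, 43, 45, 49, 54, 55}; there are 20 of them.

20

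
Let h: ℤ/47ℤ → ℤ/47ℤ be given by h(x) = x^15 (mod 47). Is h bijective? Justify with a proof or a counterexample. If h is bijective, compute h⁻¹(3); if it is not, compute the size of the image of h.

7

Since 47 is prime, the nonzero elements of ℤ/47ℤ form a cyclic group of order 46.
As gcd(15, 46) = 1, raising to the 15th power is a bijection on this group: if x_1^15 ≡ x_2^15 then (x_1x_2^{−1})^15 = 1, and the only element of order dividing gcd(15, 46) = 1 is 1, so x_1 = x_2.
With h(0) = 0 this makes h injective on all of ℤ/47ℤ, hence bijective (finite equal-size domain and codomain). In particular h is bijective.
Since h is bijective, we find the preimage of 3. The inverse of x ↦ x^15 on (ℤ/47ℤ)^× is x ↦ x^43, because 15·43 = 645 = 14·46 + 1 ≡ 1 (mod 46) and x^{46} = 1 for x ≠ 0 (Fermat). So h⁻¹(3) = 3^43 mod 47.
Repeated squaring mod 47: 3^1 ≡ 3, 3^2 ≡ 3² = 9, 3^4 ≡ 9² = 81 ≡ 34, 3^8 ≡ 34² = 1156 ≡ 28, 3^16 ≡ 28² = 784 ≡ 32, 3^32 ≡ 32² = 1024 ≡ 37. Since 43 = 32 + 8 + 2 + 1, 3^43 ≡ 37·28·9·3: 37·28 = 1036 ≡ 2, then 2·9 = 18, then 18·3 = 54 ≡ 7. So 3^43 ≡ 7 (mod 47).
Hence h⁻¹(3) = 7.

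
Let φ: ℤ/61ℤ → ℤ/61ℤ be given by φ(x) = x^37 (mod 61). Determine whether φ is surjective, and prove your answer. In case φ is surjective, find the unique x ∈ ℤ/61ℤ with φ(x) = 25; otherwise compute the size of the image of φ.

Since 61 is prime, the nonzero elements of ℤ/61ℤ form a cyclic group of order 60.
As gcd(37, 60) = 1, raising to the 37th power is a bijection on this group: if u^37 ≡ v^37 then (uv^{−1})^37 = 1, and the only element of order dividing gcd(37, 60) = 1 is 1, so u = v.
With φ(0) = 0 this makes φ injective on all of ℤ/61ℤ, hence bijective (finite equal-size domain and codomain). In particular φ is surjective.
Since φ is surjective, we find the preimage of 25. The inverse of x ↦ x^37 on (ℤ/61ℤ)^× is x ↦ x^13, because 37·13 = 481 = 8·60 + 1 ≡ 1 (mod 60) and x^{60} = 1 for x ≠ 0 (Fermat). So φ⁻¹(25) = 25^13 mod 61.
Repeated squaring mod 61: 25^1 ≡ 25, 25^2 ≡ 25² = 625 ≡ 15, 25^4 ≡ 15² = 225 ≡ 42, 25^8 ≡ 42² = 1764 ≡ 56. Since 13 = 8 + 4 + 1, 25^13 ≡ 56·42·25: 56·42 = 2352 ≡ 34, then 34·25 = 850 ≡ 57. So 25^13 ≡ 57 (mod 61).
Hence φ⁻¹(25) = 57.

57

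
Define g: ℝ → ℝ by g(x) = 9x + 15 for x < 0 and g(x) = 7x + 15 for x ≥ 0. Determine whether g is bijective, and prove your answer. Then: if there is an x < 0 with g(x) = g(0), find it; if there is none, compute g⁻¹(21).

Both pieces are strictly increasing (slopes 9 and 7), so each is injective on its own interval.
The left piece maps (−∞, 0) onto (−∞, 15); the right piece maps [0, ∞) onto [15, ∞).
Since 15 = 15, the images partition ℝ: g is injective and surjective, hence bijective.
Because the two images are disjoint, no x < 0 has g(x) = g(0), so we compute g⁻¹(21): 21 lies in [15, ∞), so solve 7x + 15 = 21: x = (21 − 15)/7 = 6/7.

6/7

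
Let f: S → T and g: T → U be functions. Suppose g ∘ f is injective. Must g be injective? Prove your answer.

No. Take S = {1, 2}, T = {1, 2, 3, 4, 5}, U = {1, 2, 3, 4, 5}, f(a) = a for each a ∈ S, and g(b) = 4 if b ∈ {4, 5} else g(b) = b.
Then g ∘ f = f is injective (S ⊂ T and f is the inclusion), but g(4) = g(5) = 4 with 4 ≠ 5, so g is not injective.

not injective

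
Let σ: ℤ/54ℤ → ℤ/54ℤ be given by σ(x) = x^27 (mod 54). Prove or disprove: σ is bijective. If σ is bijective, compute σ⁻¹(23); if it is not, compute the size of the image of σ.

σ(0) = 0^27 = 0.
σ(6): Repeated squaring mod 54: 6^1 ≡ 6, 6^2 ≡ 6² = 36, 6^4 ≡ 36² = 1296 ≡ 0, 6^8 ≡ 0² = 0, 6^16 ≡ 0² = 0. Since 27 = 16 + 8 + 2 + 1, 6^27 ≡ 0·0·36·6: 0·0 = 0, then 0·36 = 0, then 0·6 = 0. So 6^27 ≡ 0 (mod 54).
So σ(0) = σ(6) = 0 while 0 ≠ 6, hence σ is not injective, hence not bijective.
Since σ is not bijective, we determine |image(σ)|. Computing x^27 mod 54 for each x (by repeated squaring, reducing mod 54 at every step), the values σ(0), σ(1), …, σ(53) are: 0, 1, 26, 27, 28, 53, 0, 1, 26, 27, 28, 53, 0, 1, 26, 27, 28, 53, 0, 1, 26, 27, 28, 53, 0, 1, 26, 27, 28, 53, 0, 1, 26, 27, 28, 53, 0, 1, 26, 27, 28, 53, 0, 1, 26, 27, 28, 53, 0, 1, 26, 27, 28, 53.
The distinct values are {0, 1, 26, 27, 28, 53}; there are 6 of them.

6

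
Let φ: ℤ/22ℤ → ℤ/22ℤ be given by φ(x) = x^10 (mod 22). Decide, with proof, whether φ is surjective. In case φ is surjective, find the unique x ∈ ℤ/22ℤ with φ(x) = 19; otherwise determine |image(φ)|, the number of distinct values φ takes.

4

φ(1) = 1^10 = 1.
φ(3): Repeated squaring mod 22: 3^1 ≡ 3, 3^2 ≡ 3² = 9, 3^4 ≡ 9² = 81 ≡ 15, 3^8 ≡ 15² = 225 ≡ 5. Since 10 = 8 + 2, 3^10 ≡ 5·9: 5·9 = 45 ≡ 1. So 3^10 ≡ 1 (mod 22).
So φ(1) = φ(3) = 1 while 1 ≠ 3, so φ is not injective.
A non-injective map from the 22-element set ℤ/22ℤ to itself takes at most 21 distinct values, so it cannot be surjective. Therefore φ is not surjective.
Since φ is not surjective, we determine |image(φ)|. Computing x^10 mod 22 for each x (by repeated squaring, reducing mod 22 at every step), the values φ(0), φ(1), …, φ(21) are: 0, 1, 12, 1, 12, 1, 12, 1, 12, 1, 12, 11, 12, 1, 12, 1, 12, 1, 12, 1, 12, 1.
The distinct values are {0, 1, 11, 12}; there are 4 of them.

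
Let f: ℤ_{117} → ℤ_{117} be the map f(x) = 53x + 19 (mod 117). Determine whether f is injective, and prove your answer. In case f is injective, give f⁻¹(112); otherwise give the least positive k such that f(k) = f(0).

Recall that f is injective when f(s) = f(t) forces s = t.
If f(s) = f(t), then 53s ≡ 53t (mod 117). Because gcd(53, 117) = 1, we may cancel 53 to get s ≡ t (mod 117).
So f is injective.
We now compute 53⁻¹ mod 117 explicitly. Euclid's algorithm: 117 = 2·53 + 11, 53 = 4·11 + 9, 11 = 1·9 + 2, 9 = 4·2 + 1; back-substituting gives 1 = 53·53 − 24·117, so 53⁻¹ ≡ 53 (mod 117).
Since f is injective, we find f⁻¹(112): we need 53x ≡ 112 − 19 ≡ 93 (mod 117). Using 53⁻¹ = 53: x ≡ 53·93 = 4929 = 42·117 + 15, so x = 15.
Check: f(15) = 53·15 + 19 = 814 = 6·117 + 112 ≡ 112 (mod 117).

15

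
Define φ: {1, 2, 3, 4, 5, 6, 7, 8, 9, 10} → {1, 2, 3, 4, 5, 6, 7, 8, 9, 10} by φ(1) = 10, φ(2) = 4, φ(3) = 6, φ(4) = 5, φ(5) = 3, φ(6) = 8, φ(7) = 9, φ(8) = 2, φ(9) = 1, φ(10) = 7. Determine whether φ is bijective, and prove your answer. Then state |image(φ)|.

10

The values 10, 4, 6, 5, 3, 8, 9, 2, 1, 7 are a permutation of {1, 2, 3, 4, 5, 6, 7, 8, 9, 10}: each element appears exactly once.
So φ is injective and surjective, hence bijective.
The image of φ is {1, 2, 3, 4, 5, 6, 7, 8, 9, 10}, which has 10 elements.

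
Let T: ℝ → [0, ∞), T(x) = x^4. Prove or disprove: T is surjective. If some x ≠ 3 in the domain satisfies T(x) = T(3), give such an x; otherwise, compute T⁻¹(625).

-3

For any y ∈ [0, ∞), x = y^{1/4} ∈ ℝ satisfies x^4 = y, so T is surjective.
For the follow-up, such an x exists: taking x = −3 ∈ ℝ gives T(−3) = 81 = T(3) with −3 ≠ 3.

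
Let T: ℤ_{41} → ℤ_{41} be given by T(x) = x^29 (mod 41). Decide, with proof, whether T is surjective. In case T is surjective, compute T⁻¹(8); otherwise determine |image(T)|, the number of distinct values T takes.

Since 41 is prime, the nonzero elements of ℤ_{41} form a cyclic group of order 40.
As gcd(29, 40) = 1, raising to the 29th power is a bijection on this group: if s^29 ≡ t^29 then (st^{−1})^29 = 1, and the only element of order dividing gcd(29, 40) = 1 is 1, so s = t.
With T(0) = 0 this makes T injective on all of ℤ_{41}, hence bijective (finite equal-size domain and codomain). In particular T is surjective.
Since T is surjective, we find the preimage of 8. The inverse of x ↦ x^29 on (ℤ_{41})^× is x ↦ x^29, because 29·29 = 841 = 21·40 + 1 ≡ 1 (mod 40) and x^{40} = 1 for x ≠ 0 (Fermat). So T⁻¹(8) = 8^29 mod 41.
Repeated squaring mod 41: 8^1 ≡ 8, 8^2 ≡ 8² = 64 ≡ 23, 8^4 ≡ 23² = 529 ≡ 37, 8^8 ≡ 37² = 1369 ≡ 16, 8^16 ≡ 16² = 256 ≡ 10. Since 29 = 16 + 8 + 4 + 1, 8^29 ≡ 10·16·37·8: 10·16 = 160 ≡ 37, then 37·37 = 1369 ≡ 16, then 16·8 = 128 ≡ 5. So 8^29 ≡ 5 (mod 41).
Hence T⁻¹(8) = 5.

5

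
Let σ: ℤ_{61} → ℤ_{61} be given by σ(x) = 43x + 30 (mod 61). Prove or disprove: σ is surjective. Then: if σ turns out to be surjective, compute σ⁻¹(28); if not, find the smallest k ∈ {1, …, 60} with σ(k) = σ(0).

Since gcd(43, 61) = 1, 43 is invertible modulo 61. Euclid's algorithm: 61 = 1·43 + 18, 43 = 2·18 + 7, 18 = 2·7 + 4, 7 = 1·4 + 3, 4 = 1·3 + 1; back-substituting gives 1 = 44·43 − 31·61, so 43⁻¹ ≡ 44 (mod 61).
Then y ↦ 44(y − 30) is a two-sided inverse to σ, so every y ∈ ℤ_{61} has a preimage.
So σ is surjective.
Since σ is surjective, we find σ⁻¹(28): we need 43x ≡ 28 − 30 ≡ 59 (mod 61). Using 43⁻¹ = 44: x ≡ 44·59 = 2596 = 42·61 + 34, so x = 34.
Check: σ(34) = 43·34 + 30 = 1492 = 24·61 + 28 ≡ 28 (mod 61).

34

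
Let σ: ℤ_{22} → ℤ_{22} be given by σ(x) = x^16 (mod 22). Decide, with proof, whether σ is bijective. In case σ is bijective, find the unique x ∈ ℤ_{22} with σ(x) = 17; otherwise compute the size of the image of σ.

σ(10): Repeated squaring mod 22: 10^1 ≡ 10, 10^2 ≡ 10² = 100 ≡ 12, 10^4 ≡ 12² = 144 ≡ 12, 10^8 ≡ 12² = 144 ≡ 12, 10^16 ≡ 12² = 144 ≡ 12. So 10^16 ≡ 12 (mod 22).
σ(12): Repeated squaring mod 22: 12^1 ≡ 12, 12^2 ≡ 12² = 144 ≡ 12, 12^4 ≡ 12² = 144 ≡ 12, 12^8 ≡ 12² = 144 ≡ 12, 12^16 ≡ 12² = 144 ≡ 12. So 12^16 ≡ 12 (mod 22).
So σ(10) = σ(12) = 12 while 10 ≠ 12, hence σ is not injective, hence not bijective.
Since σ is not bijective, we determine |image(σ)|. Computing x^16 mod 22 for each x (by repeated squaring, reducing mod 22 at every step), the values σ(0), σ(1), …, σ(21) are: 0, 1, 20, 3, 4, 5, 16, 15, 14, 9, 12, 11, 12, 9, 14, 15, 16, 5, 4, 3, 20, 1.
The distinct values are {0, 1, 3, 4, 5, 9, 11, 12, 14, 15, 16, 20}; there are 12 of them.

12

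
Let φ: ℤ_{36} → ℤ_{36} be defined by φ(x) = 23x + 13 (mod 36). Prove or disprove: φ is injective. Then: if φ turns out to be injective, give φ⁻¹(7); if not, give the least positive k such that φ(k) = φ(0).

6

Recall: φ is injective when φ(s) = φ(t) forces s = t.
Suppose φ(s) = φ(t) in ℤ_{36}. Then 23s + 13 ≡ 23t + 13 (mod 36), thus 23(s − t) ≡ 0 (mod 36).
Since gcd(23, 36) = 1, 23 is invertible modulo 36, hence s − t ≡ 0 (mod 36), i.e. s = t.
So φ is injective.
We now compute 23⁻¹ mod 36 explicitly. Euclid's algorithm: 36 = 1·23 + 13, 23 = 1·13 + 10, 13 = 1·10 + 3, 10 = 3·3 + 1; back-substituting gives 1 = 11·23 − 7·36, so 23⁻¹ ≡ 11 (mod 36).
Since φ is injective, we compute φ⁻¹(7): solve 23x + 13 ≡ 7 (mod 36), i.e. 23x ≡ 30 (mod 36).
Multiplying by 23⁻¹ = 11 gives x ≡ 11·30 = 330 = 9·36 + 6 ≡ 6 (mod 36).
Check: φ(6) = 23·6 + 13 = 151 = 4·36 + 7 ≡ 7 (mod 36).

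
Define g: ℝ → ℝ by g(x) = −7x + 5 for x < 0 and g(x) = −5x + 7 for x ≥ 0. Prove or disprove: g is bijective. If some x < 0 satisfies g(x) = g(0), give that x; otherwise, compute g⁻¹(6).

Both pieces are strictly decreasing (slopes −7 and −5), so each is injective on its own interval.
The left piece maps (−∞, 0) onto (5, ∞); the right piece maps [0, ∞) onto (−∞, 7].
These images overlap. In particular g(0) = 7 (right piece), and solving −7x + 5 = 7 on the left piece gives x = −2/7 < 0.
So g(−2/7) = g(0) with −2/7 ≠ 0, and g is not injective, hence not bijective. This x = −2/7 is the requested value below 0.

-2/7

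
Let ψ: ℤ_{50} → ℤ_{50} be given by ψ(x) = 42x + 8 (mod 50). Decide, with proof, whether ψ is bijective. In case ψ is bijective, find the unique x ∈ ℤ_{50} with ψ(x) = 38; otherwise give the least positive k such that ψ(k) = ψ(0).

25

We have gcd(42, 50) = 2 > 1. Taking a = 0 and b = 25: ψ(0) = 8 and ψ(25) = 42·25 + 8 = 1058 ≡ 8 (mod 50).
So ψ(0) = ψ(25) while 0 ≠ 25, therefore ψ is not injective, hence not bijective.
Since ψ is not bijective, we find the least positive k with ψ(k) = ψ(0): this means 42k ≡ 0 (mod 50), i.e. 50 ∣ 42k. Since gcd(42, 50) = 2, dividing through by 2 this holds exactly when 25 ∣ 21k, and as gcd(21, 25) = 1, exactly when 25 ∣ k.
The smallest positive such k is 25.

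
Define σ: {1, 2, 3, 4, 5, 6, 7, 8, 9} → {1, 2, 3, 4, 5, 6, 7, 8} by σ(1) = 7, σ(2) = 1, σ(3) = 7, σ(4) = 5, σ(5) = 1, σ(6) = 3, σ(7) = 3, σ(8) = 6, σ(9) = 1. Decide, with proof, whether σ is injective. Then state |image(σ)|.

5

σ(1) = 7 = σ(3) with 1 ≠ 3, so σ is not injective.
The image of σ is {1, 3, 5, 6, 7}, which has 5 elements.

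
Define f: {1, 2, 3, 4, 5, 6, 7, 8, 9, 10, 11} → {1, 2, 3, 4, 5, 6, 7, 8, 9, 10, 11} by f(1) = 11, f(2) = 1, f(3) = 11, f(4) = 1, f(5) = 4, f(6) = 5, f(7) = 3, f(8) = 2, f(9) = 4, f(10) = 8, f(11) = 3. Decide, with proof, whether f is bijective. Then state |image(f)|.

f(1) = 11 = f(3) with 1 ≠ 3, so f is not injective, hence not bijective.
The image of f is {1, 2, 3, 4, 5, 8, 11}, which has 7 elements.

7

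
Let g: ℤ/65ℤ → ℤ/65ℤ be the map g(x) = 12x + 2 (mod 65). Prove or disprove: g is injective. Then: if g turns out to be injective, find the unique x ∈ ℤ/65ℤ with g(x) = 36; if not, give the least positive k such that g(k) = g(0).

Recall: g is injective when g(u) = g(v) forces u = v.
If g(u) = g(v), then 12u ≡ 12v (mod 65). Because gcd(12, 65) = 1, we may cancel 12 to get u ≡ v (mod 65).
Therefore g is injective.
We now compute 12⁻¹ mod 65 explicitly. Euclid's algorithm: 65 = 5·12 + 5, 12 = 2·5 + 2, 5 = 2·2 + 1; back-substituting gives 1 = 38·12 − 7·65, so 12⁻¹ ≡ 38 (mod 65).
Since g is injective, we find g⁻¹(36): we need 12x ≡ 36 − 2 ≡ 34 (mod 65). Using 12⁻¹ = 38: x ≡ 38·34 = 1292 = 19·65 + 57, so x = 57.
Check: g(57) = 12·57 + 2 = 686 = 10·65 + 36 ≡ 36 (mod 65).

57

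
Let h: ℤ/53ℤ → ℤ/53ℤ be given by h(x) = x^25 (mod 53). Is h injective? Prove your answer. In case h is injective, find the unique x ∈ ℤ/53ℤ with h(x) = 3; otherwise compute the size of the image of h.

Since 53 is prime, the nonzero elements of ℤ/53ℤ form a cyclic group of order 52.
As gcd(25, 52) = 1, raising to the 25th power is a bijection on this group: if u^25 ≡ v^25 then (uv^{−1})^25 = 1, and the only element of order dividing gcd(25, 52) = 1 is 1, so u = v.
With h(0) = 0 this makes h injective on all of ℤ/53ℤ, hence bijective (finite equal-size domain and codomain). In particular h is injective.
Since h is injective, we find the preimage of 3. The inverse of x ↦ x^25 on (ℤ/53ℤ)^× is x ↦ x^25, because 25·25 = 625 = 12·52 + 1 ≡ 1 (mod 52) and x^{52} = 1 for x ≠ 0 (Fermat). So h⁻¹(3) = 3^25 mod 53.
Repeated squaring mod 53: 3^1 ≡ 3, 3^2 ≡ 3² = 9, 3^4 ≡ 9² = 81 ≡ 28, 3^8 ≡ 28² = 784 ≡ 42, 3^16 ≡ 42² = 1764 ≡ 15. Since 25 = 16 + 8 + 1, 3^25 ≡ 15·42·3: 15·42 = 630 ≡ 47, then 47·3 = 141 ≡ 35. So 3^25 ≡ 35 (mod 53).
Hence h⁻¹(3) = 35.

35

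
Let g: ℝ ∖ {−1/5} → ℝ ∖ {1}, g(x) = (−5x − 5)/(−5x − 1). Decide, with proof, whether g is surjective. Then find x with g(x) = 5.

0

For any y ≠ 1, solving y(−5x − 1) = −5x − 5 for x gives a well-defined x ≠ −1/5. So g is surjective.
Solving g(x) = 5: cross-multiplying gives −5x − 5 = 5(−5x − 1), which rearranges to 20x = 0, so x = 0.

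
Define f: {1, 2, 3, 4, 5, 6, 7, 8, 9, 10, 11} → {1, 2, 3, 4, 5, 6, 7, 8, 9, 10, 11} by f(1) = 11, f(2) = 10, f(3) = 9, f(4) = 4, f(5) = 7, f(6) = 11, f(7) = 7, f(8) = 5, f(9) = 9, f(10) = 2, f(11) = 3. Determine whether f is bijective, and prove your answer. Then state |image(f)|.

f(1) = 11 = f(6) with 1 ≠ 6, so f is not injective, hence not bijective.
The image of f is {2, 3, 4, 5, 7, 9, 10, 11}, which has 8 elements.

8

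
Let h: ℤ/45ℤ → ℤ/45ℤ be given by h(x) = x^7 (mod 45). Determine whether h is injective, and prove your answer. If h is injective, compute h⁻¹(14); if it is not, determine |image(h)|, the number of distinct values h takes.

35

h(0) = 0^7 = 0.
h(15): Repeated squaring mod 45: 15^1 ≡ 15, 15^2 ≡ 15² = 225 ≡ 0, 15^4 ≡ 0² = 0. Since 7 = 4 + 2 + 1, 15^7 ≡ 0·0·15: 0·0 = 0, then 0·15 = 0. So 15^7 ≡ 0 (mod 45).
So h(0) = h(15) = 0 while 0 ≠ 15, therefore h is not injective.
Since h is not injective, we determine |image(h)|. Computing x^7 mod 45 for each x (by repeated squaring, reducing mod 45 at every step), the values h(0), h(1), …, h(44) are: 0, 1, 38, 27, 4, 5, 36, 43, 17, 9, 10, 11, 18, 22, 14, 0, 16, 8, 27, 19, 20, 36, 13, 32, 9, 25, 26, 18, 37, 29, 0, 31, 23, 27, 34, 35, 36, 28, 2, 9, 40, 41, 18, 7, 44.
The distinct values are {0, 1, 2, 4, 5, 7, 8, 9, 10, 11, 13, 14, 16, 17, 18, 19, 20, 22, 23, 25, 26, 27, 28, 29, 31, 32, 34, 35, 36, 37, 38, 40, 41, 43, 44}; there are 35 of them.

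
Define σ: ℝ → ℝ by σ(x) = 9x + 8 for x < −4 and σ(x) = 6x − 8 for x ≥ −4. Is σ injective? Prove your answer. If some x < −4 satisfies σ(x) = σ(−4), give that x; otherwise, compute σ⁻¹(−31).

Both pieces are strictly increasing (slopes 9 and 6), so each is injective on its own interval.
The left piece maps (−∞, −4) onto (−∞, −28); the right piece maps [−4, ∞) onto [−32, ∞).
These images overlap. In particular σ(−4) = −32 (right piece), and solving 9x + 8 = −32 on the left piece gives x = −40/9 < −4.
So σ(−40/9) = σ(−4) with −40/9 ≠ −4, and σ is not injective. This x = −40/9 is the requested value below −4.

-40/9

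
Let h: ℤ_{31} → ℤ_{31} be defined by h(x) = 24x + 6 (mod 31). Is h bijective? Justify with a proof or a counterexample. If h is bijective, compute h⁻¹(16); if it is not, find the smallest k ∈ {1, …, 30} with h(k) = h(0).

3

Recall that h is injective if h(a) = h(b) implies a = b.
If h(a) = h(b), then 24a ≡ 24b (mod 31). Because gcd(24, 31) = 1, we may cancel 24 to get a ≡ b (mod 31).
We now compute 24⁻¹ mod 31 explicitly. Euclid's algorithm: 31 = 1·24 + 7, 24 = 3·7 + 3, 7 = 2·3 + 1; back-substituting gives 1 = 22·24 − 17·31, so 24⁻¹ ≡ 22 (mod 31).
For any y ∈ ℤ_{31}, x = 22(y − 6) mod 31 satisfies h(x) = 24·22(y − 6) + 6 ≡ y (since 24·22 ≡ 1 mod 31). So every y has a preimage.
Hence h is bijective.
Since h is bijective, we compute h⁻¹(16): solve 24x + 6 ≡ 16 (mod 31), i.e. 24x ≡ 10 (mod 31).
Multiplying by 24⁻¹ = 22 gives x ≡ 22·10 = 220 = 7·31 + 3 ≡ 3 (mod 31).
Check: h(3) = 24·3 + 6 = 78 = 2·31 + 16 ≡ 16 (mod 31).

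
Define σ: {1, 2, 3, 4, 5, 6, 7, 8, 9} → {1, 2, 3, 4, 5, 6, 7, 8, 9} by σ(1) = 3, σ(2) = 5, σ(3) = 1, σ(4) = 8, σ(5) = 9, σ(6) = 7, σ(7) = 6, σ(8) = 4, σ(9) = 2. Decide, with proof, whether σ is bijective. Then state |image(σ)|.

9

The values 3, 5, 1, 8, 9, 7, 6, 4, 2 are a permutation of {1, 2, 3, 4, 5, 6, 7, 8, 9}: each element appears exactly once.
So σ is injective and surjective, hence bijective.
The image of σ is {1, 2, 3, 4, 5, 6, 7, 8, 9}, which has 9 elements.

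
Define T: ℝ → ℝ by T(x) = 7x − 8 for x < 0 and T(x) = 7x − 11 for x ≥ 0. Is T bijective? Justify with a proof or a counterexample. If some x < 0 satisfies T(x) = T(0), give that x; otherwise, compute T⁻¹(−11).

-3/7

Both pieces are strictly increasing (slopes 7 and 7), so each is injective on its own interval.
The left piece maps (−∞, 0) onto (−∞, −8); the right piece maps [0, ∞) onto [−11, ∞).
These images overlap. In particular T(0) = −11 (right piece), and solving 7x − 8 = −11 on the left piece gives x = −3/7 < 0.
So T(−3/7) = T(0) with −3/7 ≠ 0, and T is not injective, hence not bijective. This x = −3/7 is the requested value below 0.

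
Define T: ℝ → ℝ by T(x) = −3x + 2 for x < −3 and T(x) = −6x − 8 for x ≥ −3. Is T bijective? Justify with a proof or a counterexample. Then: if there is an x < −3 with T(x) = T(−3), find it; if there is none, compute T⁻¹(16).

-14/3

Both pieces are strictly decreasing (slopes −3 and −6), so each is injective on its own interval.
The left piece maps (−∞, −3) onto (11, ∞); the right piece maps [−3, ∞) onto (−∞, 10].
The images leave a gap (11 has no preimage), so T is not surjective, hence not bijective.
Because the two images are disjoint, no x < −3 has T(x) = T(−3), so we compute T⁻¹(16): 16 lies in (11, ∞), so solve −3x + 2 = 16: x = (16 − 2)/(−3) = −14/3.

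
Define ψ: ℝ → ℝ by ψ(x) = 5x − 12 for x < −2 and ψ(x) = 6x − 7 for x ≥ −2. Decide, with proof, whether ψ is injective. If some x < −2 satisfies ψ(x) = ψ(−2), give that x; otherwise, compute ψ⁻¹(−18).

Both pieces are strictly increasing (slopes 5 and 6), so each is injective on its own interval.
The left piece maps (−∞, −2) onto (−∞, −22); the right piece maps [−2, ∞) onto [−19, ∞).
These images are disjoint, so no value is attained by both pieces. Hence ψ is injective.
Because the two images are disjoint, no x < −2 has ψ(x) = ψ(−2), so we compute ψ⁻¹(−18): −18 lies in [−19, ∞), so solve 6x − 7 = −18: x = (−18 + 7)/6 = −11/6.

-11/6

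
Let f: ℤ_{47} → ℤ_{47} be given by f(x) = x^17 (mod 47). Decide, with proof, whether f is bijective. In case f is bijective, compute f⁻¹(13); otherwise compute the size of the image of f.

Since 47 is prime, the nonzero elements of ℤ_{47} form a cyclic group of order 46.
As gcd(17, 46) = 1, raising to the 17th power is a bijection on this group: if x_1^17 ≡ x_2^17 then (x_1x_2^{−1})^17 = 1, and the only element of order dividing gcd(17, 46) = 1 is 1, so x_1 = x_2.
With f(0) = 0 this makes f injective on all of ℤ_{47}, hence bijective (finite equal-size domain and codomain). In particular f is bijective.
Since f is bijective, we find the preimage of 13. The inverse of x ↦ x^17 on (ℤ_{47})^× is x ↦ x^19, because 17·19 = 323 = 7·46 + 1 ≡ 1 (mod 46) and x^{46} = 1 for x ≠ 0 (Fermat). So f⁻¹(13) = 13^19 mod 47.
Repeated squaring mod 47: 13^1 ≡ 13, 13^2 ≡ 13² = 169 ≡ 28, 13^4 ≡ 28² = 784 ≡ 32, 13^8 ≡ 32² = 1024 ≡ 37, 13^16 ≡ 37² = 1369 ≡ 6. Since 19 = 16 + 2 + 1, 13^19 ≡ 6·28·13: 6·28 = 168 ≡ 27, then 27·13 = 351 ≡ 22. So 13^19 ≡ 22 (mod 47).
Hence f⁻¹(13) = 22.

22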